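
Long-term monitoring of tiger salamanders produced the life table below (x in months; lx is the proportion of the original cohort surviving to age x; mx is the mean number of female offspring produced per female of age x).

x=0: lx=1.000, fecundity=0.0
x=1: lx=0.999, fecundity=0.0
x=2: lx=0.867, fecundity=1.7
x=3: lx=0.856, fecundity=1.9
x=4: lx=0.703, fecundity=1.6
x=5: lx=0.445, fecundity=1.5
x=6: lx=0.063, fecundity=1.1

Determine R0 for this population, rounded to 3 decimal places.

4.962

lx·mx by age: 0, 0, 1.4739, 1.6264, 1.1248, 0.6675, 0.0693
R0 = Σ lx·mx = 4.9619 → 4.962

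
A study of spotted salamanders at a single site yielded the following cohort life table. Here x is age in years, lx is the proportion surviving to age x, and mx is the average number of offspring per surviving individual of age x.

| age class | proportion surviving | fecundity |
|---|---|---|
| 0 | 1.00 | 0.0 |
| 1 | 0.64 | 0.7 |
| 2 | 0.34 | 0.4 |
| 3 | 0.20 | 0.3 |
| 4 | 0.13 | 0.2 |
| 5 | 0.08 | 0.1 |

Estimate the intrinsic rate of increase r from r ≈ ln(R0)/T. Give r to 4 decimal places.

R0 = Σ lx·mx = 0 + 0.448 + 0.136 + 0.06 + 0.026 + 0.008 = 0.678
Σ x·lx·mx = 1.044; T = 1.044/0.678 = 1.53982…
r ≈ ln(R0)/T = ln(0.678)/1.53982… = -0.252372… → -0.2524

-0.2524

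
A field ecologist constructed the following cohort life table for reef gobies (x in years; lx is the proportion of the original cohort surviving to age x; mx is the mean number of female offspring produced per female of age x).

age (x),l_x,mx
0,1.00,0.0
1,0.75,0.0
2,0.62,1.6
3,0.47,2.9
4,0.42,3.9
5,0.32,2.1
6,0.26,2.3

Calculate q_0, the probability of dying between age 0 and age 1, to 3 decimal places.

q_0 = (l_0 − l_1) / l_0 = (1 − 0.75) / 1
     = 0.25 / 1 = 0.25 → 0.250

0.250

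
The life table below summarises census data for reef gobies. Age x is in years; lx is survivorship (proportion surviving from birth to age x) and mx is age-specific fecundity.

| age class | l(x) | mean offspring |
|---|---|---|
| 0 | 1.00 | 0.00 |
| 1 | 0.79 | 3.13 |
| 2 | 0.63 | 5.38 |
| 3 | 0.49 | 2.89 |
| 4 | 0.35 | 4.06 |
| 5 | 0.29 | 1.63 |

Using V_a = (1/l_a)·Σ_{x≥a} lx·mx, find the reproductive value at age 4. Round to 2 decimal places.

5.41

lx·mx for x ≥ 4: 1.421, 0.4727 → sum = 1.8937
V_4 = 1.8937 / l_4 = 1.8937 / 0.35 = 5.410571… → 5.41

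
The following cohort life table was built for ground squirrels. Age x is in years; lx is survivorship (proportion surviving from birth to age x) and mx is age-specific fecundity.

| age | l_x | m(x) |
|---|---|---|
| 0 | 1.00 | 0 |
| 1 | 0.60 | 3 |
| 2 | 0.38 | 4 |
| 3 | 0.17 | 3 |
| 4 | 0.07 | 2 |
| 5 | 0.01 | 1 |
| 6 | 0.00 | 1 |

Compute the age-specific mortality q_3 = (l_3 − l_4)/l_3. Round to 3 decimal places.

q_3 = (l_3 − l_4) / l_3 = (0.17 − 0.07) / 0.17
     = 0.1 / 0.17 = 0.588235… → 0.588

0.588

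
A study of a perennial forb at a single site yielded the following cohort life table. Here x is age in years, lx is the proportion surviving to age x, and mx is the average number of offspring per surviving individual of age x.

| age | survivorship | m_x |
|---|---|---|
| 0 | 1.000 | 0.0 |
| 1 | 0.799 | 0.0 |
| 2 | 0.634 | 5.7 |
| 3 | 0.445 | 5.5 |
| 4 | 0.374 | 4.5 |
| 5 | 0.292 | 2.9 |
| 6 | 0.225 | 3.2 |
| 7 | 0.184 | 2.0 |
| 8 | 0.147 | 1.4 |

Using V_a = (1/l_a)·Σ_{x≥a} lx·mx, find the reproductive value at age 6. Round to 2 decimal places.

lx·mx for x ≥ 6: 0.72, 0.368, 0.2058 → sum = 1.2938
V_6 = 1.2938 / l_6 = 1.2938 / 0.225 = 5.750222… → 5.75

5.75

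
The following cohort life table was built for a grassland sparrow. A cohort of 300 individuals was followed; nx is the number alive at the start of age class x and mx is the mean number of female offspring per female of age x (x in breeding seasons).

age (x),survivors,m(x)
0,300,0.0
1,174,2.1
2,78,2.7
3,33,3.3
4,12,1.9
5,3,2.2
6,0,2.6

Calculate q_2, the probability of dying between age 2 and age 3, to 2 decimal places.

0.58

lx = nx/n0 = nx/300: 1, 0.58, 0.26, 0.11, 0.04, 0.01, 0
q_2 = (l_2 − l_3) / l_2 = (0.26 − 0.11) / 0.26
     = 0.15 / 0.26 = 0.576923… → 0.58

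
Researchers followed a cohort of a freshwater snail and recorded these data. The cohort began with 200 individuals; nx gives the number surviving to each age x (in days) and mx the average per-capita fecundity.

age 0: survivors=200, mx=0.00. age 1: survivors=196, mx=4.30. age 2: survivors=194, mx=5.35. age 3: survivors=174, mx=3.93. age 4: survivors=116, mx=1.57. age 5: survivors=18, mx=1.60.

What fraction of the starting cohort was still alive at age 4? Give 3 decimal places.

l_4 = n_4/n_0 = 116/200 = 0.58 → 0.580

0.580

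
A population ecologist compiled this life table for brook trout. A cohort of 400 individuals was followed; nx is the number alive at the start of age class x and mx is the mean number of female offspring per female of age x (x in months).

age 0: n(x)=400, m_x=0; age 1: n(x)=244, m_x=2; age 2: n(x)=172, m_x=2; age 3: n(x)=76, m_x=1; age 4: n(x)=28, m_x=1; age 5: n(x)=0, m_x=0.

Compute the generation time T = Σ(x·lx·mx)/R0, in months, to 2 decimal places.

1.62

lx = nx/n0 = nx/400: 1, 0.61, 0.43, 0.19, 0.07, 0
lx·mx: 0, 1.22, 0.86, 0.19, 0.07, 0 → R0 = 2.34
x·lx·mx: 0, 1.22, 1.72, 0.57, 0.28, 0 → Σ = 3.79
T = 3.79 / 2.34 = 1.619658… → 1.62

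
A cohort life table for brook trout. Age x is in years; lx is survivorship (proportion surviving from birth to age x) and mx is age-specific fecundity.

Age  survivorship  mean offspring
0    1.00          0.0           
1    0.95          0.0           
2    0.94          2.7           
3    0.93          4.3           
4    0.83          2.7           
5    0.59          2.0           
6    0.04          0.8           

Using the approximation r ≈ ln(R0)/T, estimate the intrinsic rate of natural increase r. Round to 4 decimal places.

0.7156

R0 = Σ lx·mx = 0 + 0 + 2.538 + 3.999 + 2.241 + 1.18 + 0.032 = 9.99
Σ x·lx·mx = 32.129; T = 32.129/9.99 = 3.21612…
r ≈ ln(R0)/T = ln(9.99)/3.21612… = 0.715641… → 0.7156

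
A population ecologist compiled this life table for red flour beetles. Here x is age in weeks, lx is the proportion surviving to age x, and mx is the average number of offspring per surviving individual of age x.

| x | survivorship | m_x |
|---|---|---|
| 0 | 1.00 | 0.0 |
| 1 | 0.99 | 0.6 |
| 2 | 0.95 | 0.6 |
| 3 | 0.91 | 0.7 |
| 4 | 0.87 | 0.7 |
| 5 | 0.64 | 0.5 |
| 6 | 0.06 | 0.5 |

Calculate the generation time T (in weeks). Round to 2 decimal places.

lx·mx: 0, 0.594, 0.57, 0.637, 0.609, 0.32, 0.03 → R0 = 2.76
x·lx·mx: 0, 0.594, 1.14, 1.911, 2.436, 1.6, 0.18 → Σ = 7.861
T = 7.861 / 2.76 = 2.848188… → 2.85

2.85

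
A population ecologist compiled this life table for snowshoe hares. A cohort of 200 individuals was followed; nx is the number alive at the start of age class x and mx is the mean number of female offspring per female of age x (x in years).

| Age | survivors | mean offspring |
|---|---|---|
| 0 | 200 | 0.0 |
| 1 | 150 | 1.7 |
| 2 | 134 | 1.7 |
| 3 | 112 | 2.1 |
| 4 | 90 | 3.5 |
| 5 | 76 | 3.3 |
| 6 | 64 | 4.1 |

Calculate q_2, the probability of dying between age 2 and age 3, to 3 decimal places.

0.164

lx = nx/n0 = nx/200: 1, 0.75, 0.67, 0.56, 0.45, 0.38, 0.32
q_2 = (l_2 − l_3) / l_2 = (0.67 − 0.56) / 0.67
     = 0.11 / 0.67 = 0.164179… → 0.164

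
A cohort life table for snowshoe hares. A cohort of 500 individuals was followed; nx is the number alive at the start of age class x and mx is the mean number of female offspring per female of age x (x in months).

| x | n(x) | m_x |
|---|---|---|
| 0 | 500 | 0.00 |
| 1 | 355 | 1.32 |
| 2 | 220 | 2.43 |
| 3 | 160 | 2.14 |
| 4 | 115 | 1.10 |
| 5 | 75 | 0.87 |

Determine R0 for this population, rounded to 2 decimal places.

lx = nx/n0 = nx/500: 1, 0.71, 0.44, 0.32, 0.23, 0.15
lx·mx by age: 0, 0.9372, 1.0692, 0.6848, 0.253, 0.1305
R0 = Σ lx·mx = 3.0747 → 3.07

3.07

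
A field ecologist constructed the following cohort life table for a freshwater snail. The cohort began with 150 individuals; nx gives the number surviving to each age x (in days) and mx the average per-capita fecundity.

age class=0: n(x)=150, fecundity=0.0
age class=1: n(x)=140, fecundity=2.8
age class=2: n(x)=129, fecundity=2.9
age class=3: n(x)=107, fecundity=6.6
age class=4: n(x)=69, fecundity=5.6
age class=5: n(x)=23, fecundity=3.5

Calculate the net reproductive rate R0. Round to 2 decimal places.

lx = nx/n0 = nx/150: 1, 0.93333…, 0.86, 0.71333…, 0.46, 0.15333…
lx·mx by age: 0, 2.613333…, 2.494, 4.708…, 2.576, 0.536667…
R0 = Σ lx·mx = 12.928… → 12.93

12.93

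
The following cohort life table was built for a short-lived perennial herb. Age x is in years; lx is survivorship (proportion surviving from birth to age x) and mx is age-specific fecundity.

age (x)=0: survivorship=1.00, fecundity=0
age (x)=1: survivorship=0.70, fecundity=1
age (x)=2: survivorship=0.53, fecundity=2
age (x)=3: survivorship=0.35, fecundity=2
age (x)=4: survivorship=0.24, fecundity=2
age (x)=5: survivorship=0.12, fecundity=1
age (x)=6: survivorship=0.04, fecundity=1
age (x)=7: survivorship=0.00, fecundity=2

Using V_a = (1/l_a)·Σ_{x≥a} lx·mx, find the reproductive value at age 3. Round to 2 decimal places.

3.83

lx·mx for x ≥ 3: 0.7, 0.48, 0.12, 0.04, 0 → sum = 1.34
V_3 = 1.34 / l_3 = 1.34 / 0.35 = 3.828571… → 3.83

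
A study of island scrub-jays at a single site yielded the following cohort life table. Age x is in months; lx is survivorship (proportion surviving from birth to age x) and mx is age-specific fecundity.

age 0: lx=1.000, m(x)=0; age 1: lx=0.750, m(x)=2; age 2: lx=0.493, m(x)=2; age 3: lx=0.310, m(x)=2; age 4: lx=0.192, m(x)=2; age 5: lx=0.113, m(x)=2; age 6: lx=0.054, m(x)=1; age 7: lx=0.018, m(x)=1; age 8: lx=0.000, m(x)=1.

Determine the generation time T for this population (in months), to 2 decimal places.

2.23

lx·mx: 0, 1.5, 0.986, 0.62, 0.384, 0.226, 0.054, 0.018, 0 → R0 = 3.788
x·lx·mx: 0, 1.5, 1.972, 1.86, 1.536, 1.13, 0.324, 0.126, 0 → Σ = 8.448
T = 8.448 / 3.788 = 2.230201… → 2.23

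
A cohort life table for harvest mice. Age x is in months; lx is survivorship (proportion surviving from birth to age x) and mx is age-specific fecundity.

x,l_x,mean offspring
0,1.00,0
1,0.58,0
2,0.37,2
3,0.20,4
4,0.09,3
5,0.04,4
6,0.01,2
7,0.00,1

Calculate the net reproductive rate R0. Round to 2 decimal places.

1.99

lx·mx by age: 0, 0, 0.74, 0.8, 0.27, 0.16, 0.02, 0
R0 = Σ lx·mx = 1.99 → 1.99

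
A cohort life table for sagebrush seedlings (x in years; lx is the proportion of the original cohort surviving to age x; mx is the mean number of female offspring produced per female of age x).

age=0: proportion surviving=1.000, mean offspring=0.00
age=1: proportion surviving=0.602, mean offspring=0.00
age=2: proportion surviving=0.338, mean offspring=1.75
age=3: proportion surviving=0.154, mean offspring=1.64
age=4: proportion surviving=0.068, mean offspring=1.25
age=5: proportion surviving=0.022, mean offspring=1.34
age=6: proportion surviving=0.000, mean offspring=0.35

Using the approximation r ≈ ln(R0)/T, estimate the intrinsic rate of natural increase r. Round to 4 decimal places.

-0.0167

R0 = Σ lx·mx = 0 + 0 + 0.5915 + 0.25256 + 0.085 + 0.02948 + 0 = 0.95854
Σ x·lx·mx = 2.42808; T = 2.42808/0.95854 = 2.5331…
r ≈ ln(R0)/T = ln(0.95854)/2.5331… = -0.016716… → -0.0167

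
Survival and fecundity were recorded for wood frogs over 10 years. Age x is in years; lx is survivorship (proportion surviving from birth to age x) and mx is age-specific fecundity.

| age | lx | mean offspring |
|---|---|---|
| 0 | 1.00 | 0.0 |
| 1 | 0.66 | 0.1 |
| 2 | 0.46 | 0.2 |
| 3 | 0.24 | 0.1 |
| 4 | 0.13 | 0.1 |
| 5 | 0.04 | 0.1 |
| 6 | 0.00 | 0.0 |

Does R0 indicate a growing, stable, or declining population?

declining

R0 = Σ lx·mx = 0 + 0.066 + 0.092 + 0.024 + 0.013 + 0.004 + 0 = 0.199
R0 < 1, so the population is declining.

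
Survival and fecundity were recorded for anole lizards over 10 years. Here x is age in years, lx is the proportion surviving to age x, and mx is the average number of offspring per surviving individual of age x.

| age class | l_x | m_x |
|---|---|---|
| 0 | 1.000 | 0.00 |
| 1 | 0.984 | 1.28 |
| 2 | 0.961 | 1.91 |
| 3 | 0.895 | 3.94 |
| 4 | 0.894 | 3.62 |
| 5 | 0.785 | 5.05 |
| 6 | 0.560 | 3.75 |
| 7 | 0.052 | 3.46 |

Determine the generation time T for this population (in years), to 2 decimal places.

3.86

lx·mx: 0, 1.25952, 1.83551, 3.5263, 3.23628, 3.96425, 2.1, 0.17992 → R0 = 16.10178
x·lx·mx: 0, 1.25952, 3.67102, 10.5789, 12.94512, 19.82125, 12.6, 1.25944 → Σ = 62.13525
T = 62.13525 / 16.10178 = 3.858906… → 3.86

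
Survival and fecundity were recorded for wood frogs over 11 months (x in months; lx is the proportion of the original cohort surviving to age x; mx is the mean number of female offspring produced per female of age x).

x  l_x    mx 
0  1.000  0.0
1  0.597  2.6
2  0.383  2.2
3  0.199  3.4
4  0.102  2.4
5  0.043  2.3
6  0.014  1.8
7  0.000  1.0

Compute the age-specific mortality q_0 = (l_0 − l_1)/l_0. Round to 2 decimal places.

q_0 = (l_0 − l_1) / l_0 = (1 − 0.597) / 1
     = 0.403 / 1 = 0.403 → 0.40

0.40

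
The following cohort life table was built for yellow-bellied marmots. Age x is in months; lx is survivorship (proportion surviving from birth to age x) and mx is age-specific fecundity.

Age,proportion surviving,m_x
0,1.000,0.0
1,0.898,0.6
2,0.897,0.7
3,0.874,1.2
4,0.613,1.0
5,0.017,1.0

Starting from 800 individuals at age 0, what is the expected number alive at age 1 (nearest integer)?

Expected survivors = N0 · l_1 = 800 × 0.898 = 718.4 → 718

718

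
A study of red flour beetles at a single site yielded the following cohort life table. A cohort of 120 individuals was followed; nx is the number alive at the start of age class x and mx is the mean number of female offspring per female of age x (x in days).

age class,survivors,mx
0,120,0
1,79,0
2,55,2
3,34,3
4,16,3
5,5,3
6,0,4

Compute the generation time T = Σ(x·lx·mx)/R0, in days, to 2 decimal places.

lx = nx/n0 = nx/120: 1, 0.65833…, 0.45833…, 0.28333…, 0.13333…, 0.04167…, 0
lx·mx: 0, 0, 0.916667…, 0.85…, 0.4…, 0.125…, 0 → R0 = 2.291667…
x·lx·mx: 0, 0, 1.833333…, 2.55…, 1.6…, 0.625…, 0 → Σ = 6.608333…
T = 6.608333… / 2.291667… = 2.883636… → 2.88

2.88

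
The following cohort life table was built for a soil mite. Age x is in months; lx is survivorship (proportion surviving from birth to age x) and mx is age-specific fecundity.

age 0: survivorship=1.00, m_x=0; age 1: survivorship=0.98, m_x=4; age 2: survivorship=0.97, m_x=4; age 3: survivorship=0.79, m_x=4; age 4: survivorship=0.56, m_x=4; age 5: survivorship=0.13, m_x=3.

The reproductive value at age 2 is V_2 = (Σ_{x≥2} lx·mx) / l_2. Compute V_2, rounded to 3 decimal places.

9.969

lx·mx for x ≥ 2: 3.88, 3.16, 2.24, 0.39 → sum = 9.67
V_2 = 9.67 / l_2 = 9.67 / 0.97 = 9.969072… → 9.969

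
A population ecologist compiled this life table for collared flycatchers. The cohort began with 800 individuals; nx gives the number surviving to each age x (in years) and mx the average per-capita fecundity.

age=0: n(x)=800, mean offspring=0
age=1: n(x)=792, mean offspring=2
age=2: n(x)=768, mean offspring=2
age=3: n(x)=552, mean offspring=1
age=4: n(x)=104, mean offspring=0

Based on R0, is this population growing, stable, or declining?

growing

lx = nx/n0 = nx/800: 1, 0.99, 0.96, 0.69, 0.13
R0 = Σ lx·mx = 0 + 1.98 + 1.92 + 0.69 + 0 = 4.59
R0 > 1, so the population is growing.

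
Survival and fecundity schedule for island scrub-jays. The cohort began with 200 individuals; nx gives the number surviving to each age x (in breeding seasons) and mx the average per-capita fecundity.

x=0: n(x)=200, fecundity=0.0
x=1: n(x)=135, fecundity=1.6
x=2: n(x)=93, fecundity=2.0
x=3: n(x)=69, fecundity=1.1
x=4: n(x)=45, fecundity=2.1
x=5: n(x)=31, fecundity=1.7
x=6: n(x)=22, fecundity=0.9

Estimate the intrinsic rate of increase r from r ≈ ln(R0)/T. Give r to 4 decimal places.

0.4791

lx = nx/n0 = nx/200: 1, 0.675, 0.465, 0.345, 0.225, 0.155, 0.11
R0 = Σ lx·mx = 0 + 1.08 + 0.93 + 0.3795 + 0.4725 + 0.2635 + 0.099 = 3.2245
Σ x·lx·mx = 7.88; T = 7.88/3.2245 = 2.44379…
r ≈ ln(R0)/T = ln(3.2245)/2.44379… = 0.479083… → 0.4791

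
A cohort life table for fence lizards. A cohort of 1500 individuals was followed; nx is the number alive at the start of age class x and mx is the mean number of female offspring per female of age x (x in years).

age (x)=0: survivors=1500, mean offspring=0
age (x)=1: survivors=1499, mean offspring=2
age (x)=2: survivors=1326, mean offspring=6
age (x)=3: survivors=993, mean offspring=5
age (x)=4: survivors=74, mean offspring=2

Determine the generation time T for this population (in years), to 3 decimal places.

lx = nx/n0 = nx/1500: 1, 0.99933…, 0.884, 0.662, 0.04933…
lx·mx: 0, 1.998667…, 5.304, 3.31, 0.098667… → R0 = 10.711333…
x·lx·mx: 0, 1.998667…, 10.608, 9.93, 0.394667… → Σ = 22.931333…
T = 22.931333… / 10.711333… = 2.140848… → 2.141

2.141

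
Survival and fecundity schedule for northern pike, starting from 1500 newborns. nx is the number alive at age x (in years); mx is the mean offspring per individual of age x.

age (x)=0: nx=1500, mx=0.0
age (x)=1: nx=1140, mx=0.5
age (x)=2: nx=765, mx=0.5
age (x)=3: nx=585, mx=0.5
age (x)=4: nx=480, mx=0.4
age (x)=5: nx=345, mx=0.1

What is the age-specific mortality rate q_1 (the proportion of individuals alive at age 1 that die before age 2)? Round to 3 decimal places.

0.329

lx = nx/n0 = nx/1500: 1, 0.76, 0.51, 0.39, 0.32, 0.23
q_1 = (l_1 − l_2) / l_1 = (0.76 − 0.51) / 0.76
     = 0.25 / 0.76 = 0.328947… → 0.329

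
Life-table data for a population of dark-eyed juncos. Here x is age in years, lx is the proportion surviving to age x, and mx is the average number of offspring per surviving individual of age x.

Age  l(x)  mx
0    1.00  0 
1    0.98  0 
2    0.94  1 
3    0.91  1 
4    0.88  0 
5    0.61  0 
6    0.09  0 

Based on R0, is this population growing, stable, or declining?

growing

R0 = Σ lx·mx = 0 + 0 + 0.94 + 0.91 + 0 + 0 + 0 = 1.85
R0 > 1, so the population is growing.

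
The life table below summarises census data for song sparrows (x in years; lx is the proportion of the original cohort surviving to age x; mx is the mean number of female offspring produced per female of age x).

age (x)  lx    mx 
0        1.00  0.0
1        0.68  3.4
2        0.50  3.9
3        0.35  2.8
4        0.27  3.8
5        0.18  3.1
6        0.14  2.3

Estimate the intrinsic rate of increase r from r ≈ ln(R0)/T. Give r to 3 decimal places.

0.782

R0 = Σ lx·mx = 0 + 2.312 + 1.95 + 0.98 + 1.026 + 0.558 + 0.322 = 7.148
Σ x·lx·mx = 17.978; T = 17.978/7.148 = 2.51511…
r ≈ ln(R0)/T = ln(7.148)/2.51511… = 0.78201… → 0.782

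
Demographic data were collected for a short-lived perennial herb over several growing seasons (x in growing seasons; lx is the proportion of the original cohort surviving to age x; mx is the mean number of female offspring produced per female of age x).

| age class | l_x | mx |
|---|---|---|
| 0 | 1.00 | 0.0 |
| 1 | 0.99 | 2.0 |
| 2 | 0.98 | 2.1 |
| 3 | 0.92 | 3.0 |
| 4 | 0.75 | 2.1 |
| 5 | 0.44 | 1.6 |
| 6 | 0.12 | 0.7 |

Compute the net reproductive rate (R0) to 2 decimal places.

9.16

lx·mx by age: 0, 1.98, 2.058, 2.76, 1.575, 0.704, 0.084
R0 = Σ lx·mx = 9.161 → 9.16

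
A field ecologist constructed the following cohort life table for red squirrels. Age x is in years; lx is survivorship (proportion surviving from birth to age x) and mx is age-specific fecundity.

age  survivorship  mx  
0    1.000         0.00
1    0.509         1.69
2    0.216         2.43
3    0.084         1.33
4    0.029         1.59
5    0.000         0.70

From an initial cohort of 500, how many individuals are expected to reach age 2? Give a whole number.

Expected survivors = N0 · l_2 = 500 × 0.216 = 108 → 108

108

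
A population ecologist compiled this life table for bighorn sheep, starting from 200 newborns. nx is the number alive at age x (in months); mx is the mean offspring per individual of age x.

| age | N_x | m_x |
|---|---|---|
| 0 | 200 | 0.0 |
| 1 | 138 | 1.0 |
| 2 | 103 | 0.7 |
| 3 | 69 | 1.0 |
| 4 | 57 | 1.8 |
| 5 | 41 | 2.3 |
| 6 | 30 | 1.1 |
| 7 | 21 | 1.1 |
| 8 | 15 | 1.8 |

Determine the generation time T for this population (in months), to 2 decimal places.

3.48

lx = nx/n0 = nx/200: 1, 0.69, 0.515, 0.345, 0.285, 0.205, 0.15, 0.105, 0.075
lx·mx: 0, 0.69, 0.3605, 0.345, 0.513, 0.4715, 0.165, 0.1155, 0.135 → R0 = 2.7955
x·lx·mx: 0, 0.69, 0.721, 1.035, 2.052, 2.3575, 0.99, 0.8085, 1.08 → Σ = 9.734
T = 9.734 / 2.7955 = 3.482025… → 3.48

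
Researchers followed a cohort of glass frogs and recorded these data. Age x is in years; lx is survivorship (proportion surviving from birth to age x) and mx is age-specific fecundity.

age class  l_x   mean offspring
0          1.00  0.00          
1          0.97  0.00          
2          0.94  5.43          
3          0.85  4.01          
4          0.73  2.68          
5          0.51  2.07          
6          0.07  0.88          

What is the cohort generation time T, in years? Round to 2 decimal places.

2.93

lx·mx: 0, 0, 5.1042, 3.4085, 1.9564, 1.0557, 0.0616 → R0 = 11.5864
x·lx·mx: 0, 0, 10.2084, 10.2255, 7.8256, 5.2785, 0.3696 → Σ = 33.9076
T = 33.9076 / 11.5864 = 2.9265… → 2.93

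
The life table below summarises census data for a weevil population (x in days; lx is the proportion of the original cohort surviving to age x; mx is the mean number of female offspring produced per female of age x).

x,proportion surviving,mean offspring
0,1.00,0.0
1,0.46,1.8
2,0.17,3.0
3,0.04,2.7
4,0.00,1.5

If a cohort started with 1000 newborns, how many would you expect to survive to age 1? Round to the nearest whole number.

Expected survivors = N0 · l_1 = 1000 × 0.46 = 460 → 460

460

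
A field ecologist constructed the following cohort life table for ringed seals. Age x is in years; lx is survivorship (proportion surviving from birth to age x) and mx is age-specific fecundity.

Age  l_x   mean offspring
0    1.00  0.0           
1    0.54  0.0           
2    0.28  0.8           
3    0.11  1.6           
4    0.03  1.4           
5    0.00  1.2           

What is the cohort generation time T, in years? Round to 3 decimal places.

2.588

lx·mx: 0, 0, 0.224, 0.176, 0.042, 0 → R0 = 0.442
x·lx·mx: 0, 0, 0.448, 0.528, 0.168, 0 → Σ = 1.144
T = 1.144 / 0.442 = 2.588235… → 2.588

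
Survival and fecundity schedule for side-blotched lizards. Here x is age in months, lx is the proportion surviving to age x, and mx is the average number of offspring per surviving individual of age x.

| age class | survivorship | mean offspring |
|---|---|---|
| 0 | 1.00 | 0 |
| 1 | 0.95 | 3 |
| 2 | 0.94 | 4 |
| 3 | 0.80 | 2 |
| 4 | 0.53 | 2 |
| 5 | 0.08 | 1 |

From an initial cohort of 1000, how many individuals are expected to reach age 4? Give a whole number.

Expected survivors = N0 · l_4 = 1000 × 0.53 = 530 → 530

530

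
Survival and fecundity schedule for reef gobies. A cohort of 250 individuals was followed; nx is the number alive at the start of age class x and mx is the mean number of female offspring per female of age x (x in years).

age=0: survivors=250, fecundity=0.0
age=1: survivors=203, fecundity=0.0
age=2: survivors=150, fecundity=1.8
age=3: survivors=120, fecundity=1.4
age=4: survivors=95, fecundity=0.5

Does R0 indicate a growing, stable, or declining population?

lx = nx/n0 = nx/250: 1, 0.812, 0.6, 0.48, 0.38
R0 = Σ lx·mx = 0 + 0 + 1.08 + 0.672 + 0.19 = 1.942
R0 > 1, so the population is growing.

growing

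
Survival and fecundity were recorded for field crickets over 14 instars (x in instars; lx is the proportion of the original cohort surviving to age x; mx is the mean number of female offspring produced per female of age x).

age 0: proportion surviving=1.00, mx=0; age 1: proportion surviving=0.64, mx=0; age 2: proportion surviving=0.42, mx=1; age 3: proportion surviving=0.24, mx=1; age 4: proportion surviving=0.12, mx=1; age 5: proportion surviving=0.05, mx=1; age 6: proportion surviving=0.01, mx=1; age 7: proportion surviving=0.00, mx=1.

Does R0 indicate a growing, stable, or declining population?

declining

R0 = Σ lx·mx = 0 + 0 + 0.42 + 0.24 + 0.12 + 0.05 + 0.01 + 0 = 0.84
R0 < 1, so the population is declining.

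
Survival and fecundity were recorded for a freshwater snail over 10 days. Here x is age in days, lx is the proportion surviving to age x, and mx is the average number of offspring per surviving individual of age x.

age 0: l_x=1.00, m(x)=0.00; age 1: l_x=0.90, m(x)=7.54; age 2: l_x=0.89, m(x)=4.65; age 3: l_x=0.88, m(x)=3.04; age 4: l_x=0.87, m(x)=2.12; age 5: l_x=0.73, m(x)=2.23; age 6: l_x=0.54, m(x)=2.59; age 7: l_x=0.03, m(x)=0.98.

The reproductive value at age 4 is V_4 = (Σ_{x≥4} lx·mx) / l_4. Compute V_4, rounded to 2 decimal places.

lx·mx for x ≥ 4: 1.8444, 1.6279, 1.3986, 0.0294 → sum = 4.9003
V_4 = 4.9003 / l_4 = 4.9003 / 0.87 = 5.632529… → 5.63

5.63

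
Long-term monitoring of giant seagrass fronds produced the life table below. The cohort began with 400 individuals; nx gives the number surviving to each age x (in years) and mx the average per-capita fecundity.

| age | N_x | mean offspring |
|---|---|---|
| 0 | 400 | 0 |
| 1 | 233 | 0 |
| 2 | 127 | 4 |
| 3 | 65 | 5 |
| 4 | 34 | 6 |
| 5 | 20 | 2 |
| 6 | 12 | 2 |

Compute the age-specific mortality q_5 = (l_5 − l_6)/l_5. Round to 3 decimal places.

0.400

lx = nx/n0 = nx/400: 1, 0.5825, 0.3175, 0.1625, 0.085, 0.05, 0.03
q_5 = (l_5 − l_6) / l_5 = (0.05 − 0.03) / 0.05
     = 0.02 / 0.05 = 0.4 → 0.400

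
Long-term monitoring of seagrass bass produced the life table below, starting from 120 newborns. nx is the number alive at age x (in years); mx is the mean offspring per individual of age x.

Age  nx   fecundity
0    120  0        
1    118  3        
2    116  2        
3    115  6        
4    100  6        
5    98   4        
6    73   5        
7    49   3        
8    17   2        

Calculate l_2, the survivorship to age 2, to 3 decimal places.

l_2 = n_2/n_0 = 116/120 = 0.966667… → 0.967

0.967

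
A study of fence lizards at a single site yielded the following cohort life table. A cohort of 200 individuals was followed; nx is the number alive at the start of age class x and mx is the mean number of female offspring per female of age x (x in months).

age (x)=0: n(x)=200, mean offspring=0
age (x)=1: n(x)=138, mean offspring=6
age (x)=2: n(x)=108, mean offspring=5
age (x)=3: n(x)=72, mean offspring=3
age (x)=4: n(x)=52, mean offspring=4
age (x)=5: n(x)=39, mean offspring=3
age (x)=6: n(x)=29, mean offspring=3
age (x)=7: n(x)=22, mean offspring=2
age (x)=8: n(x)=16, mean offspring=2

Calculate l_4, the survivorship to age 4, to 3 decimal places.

0.260

l_4 = n_4/n_0 = 52/200 = 0.26 → 0.260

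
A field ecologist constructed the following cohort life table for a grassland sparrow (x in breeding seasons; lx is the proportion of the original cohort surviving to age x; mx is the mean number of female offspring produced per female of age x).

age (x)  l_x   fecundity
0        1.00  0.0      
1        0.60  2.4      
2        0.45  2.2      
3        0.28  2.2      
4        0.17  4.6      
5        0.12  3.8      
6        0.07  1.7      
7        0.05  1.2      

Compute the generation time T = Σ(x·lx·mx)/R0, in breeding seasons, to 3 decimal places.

2.646

lx·mx: 0, 1.44, 0.99, 0.616, 0.782, 0.456, 0.119, 0.06 → R0 = 4.463
x·lx·mx: 0, 1.44, 1.98, 1.848, 3.128, 2.28, 0.714, 0.42 → Σ = 11.81
T = 11.81 / 4.463 = 2.646202… → 2.646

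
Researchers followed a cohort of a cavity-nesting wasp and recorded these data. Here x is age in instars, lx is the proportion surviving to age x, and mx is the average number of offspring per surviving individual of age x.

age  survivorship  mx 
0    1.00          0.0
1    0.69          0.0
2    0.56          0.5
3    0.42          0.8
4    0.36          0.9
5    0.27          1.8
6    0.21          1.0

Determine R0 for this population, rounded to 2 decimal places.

1.64

lx·mx by age: 0, 0, 0.28, 0.336, 0.324, 0.486, 0.21
R0 = Σ lx·mx = 1.636 → 1.64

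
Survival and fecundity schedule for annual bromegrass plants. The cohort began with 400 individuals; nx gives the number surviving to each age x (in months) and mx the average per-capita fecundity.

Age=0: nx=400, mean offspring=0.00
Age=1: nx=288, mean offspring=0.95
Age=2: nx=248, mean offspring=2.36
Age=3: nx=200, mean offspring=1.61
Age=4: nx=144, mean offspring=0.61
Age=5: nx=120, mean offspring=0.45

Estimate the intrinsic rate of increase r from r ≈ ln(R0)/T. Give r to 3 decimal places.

lx = nx/n0 = nx/400: 1, 0.72, 0.62, 0.5, 0.36, 0.3
R0 = Σ lx·mx = 0 + 0.684 + 1.4632 + 0.805 + 0.2196 + 0.135 = 3.3068
Σ x·lx·mx = 7.5788; T = 7.5788/3.3068 = 2.29188…
r ≈ ln(R0)/T = ln(3.3068)/2.29188… = 0.52183… → 0.522

0.522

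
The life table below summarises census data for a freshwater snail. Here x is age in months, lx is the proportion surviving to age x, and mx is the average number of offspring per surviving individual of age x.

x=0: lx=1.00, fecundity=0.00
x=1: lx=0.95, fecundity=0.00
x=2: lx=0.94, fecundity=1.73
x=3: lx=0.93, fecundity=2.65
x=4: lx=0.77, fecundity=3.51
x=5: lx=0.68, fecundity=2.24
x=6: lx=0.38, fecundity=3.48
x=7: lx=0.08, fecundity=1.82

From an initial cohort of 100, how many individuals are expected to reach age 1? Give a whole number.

95

Expected survivors = N0 · l_1 = 100 × 0.95 = 95 → 95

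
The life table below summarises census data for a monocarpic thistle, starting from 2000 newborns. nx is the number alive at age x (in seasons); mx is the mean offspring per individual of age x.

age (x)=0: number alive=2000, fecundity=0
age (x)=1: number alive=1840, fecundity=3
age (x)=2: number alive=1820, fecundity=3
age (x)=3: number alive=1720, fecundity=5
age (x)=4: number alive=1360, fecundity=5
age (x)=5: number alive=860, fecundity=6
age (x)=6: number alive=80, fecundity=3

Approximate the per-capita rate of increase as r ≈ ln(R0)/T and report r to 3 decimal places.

lx = nx/n0 = nx/2000: 1, 0.92, 0.91, 0.86, 0.68, 0.43, 0.04
R0 = Σ lx·mx = 0 + 2.76 + 2.73 + 4.3 + 3.4 + 2.58 + 0.12 = 15.89
Σ x·lx·mx = 48.34; T = 48.34/15.89 = 3.04216…
r ≈ ln(R0)/T = ln(15.89)/3.04216… = 0.90912… → 0.909

0.909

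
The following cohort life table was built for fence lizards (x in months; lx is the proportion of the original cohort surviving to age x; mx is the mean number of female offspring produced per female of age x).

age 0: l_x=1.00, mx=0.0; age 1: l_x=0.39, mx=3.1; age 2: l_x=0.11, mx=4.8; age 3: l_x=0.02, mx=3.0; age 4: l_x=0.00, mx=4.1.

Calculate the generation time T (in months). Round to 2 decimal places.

lx·mx: 0, 1.209, 0.528, 0.06, 0 → R0 = 1.797
x·lx·mx: 0, 1.209, 1.056, 0.18, 0 → Σ = 2.445
T = 2.445 / 1.797 = 1.360601… → 1.36

1.36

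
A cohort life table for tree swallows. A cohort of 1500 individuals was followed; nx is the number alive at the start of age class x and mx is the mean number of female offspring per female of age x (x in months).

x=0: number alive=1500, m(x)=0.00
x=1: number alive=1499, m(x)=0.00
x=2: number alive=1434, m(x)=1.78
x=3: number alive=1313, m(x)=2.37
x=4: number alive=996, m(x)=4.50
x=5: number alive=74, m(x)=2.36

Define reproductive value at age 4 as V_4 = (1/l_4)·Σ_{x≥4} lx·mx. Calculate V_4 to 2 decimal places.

lx = nx/n0 = nx/1500: 1, 0.99933…, 0.956, 0.87533…, 0.664, 0.04933…
lx·mx for x ≥ 4: 2.988, 0.116427… → sum = 3.104427…
V_4 = 3.104427… / l_4 = 3.104427… / 0.664 = 4.675341… → 4.68

4.68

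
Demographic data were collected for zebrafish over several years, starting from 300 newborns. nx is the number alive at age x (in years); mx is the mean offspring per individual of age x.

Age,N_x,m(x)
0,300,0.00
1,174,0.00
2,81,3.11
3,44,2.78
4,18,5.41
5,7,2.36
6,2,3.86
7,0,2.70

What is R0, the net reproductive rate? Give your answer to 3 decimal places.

lx = nx/n0 = nx/300: 1, 0.58, 0.27, 0.14667…, 0.06, 0.02333…, 0.00667…, 0
lx·mx by age: 0, 0, 0.8397, 0.407733…, 0.3246, 0.055067…, 0.025733…, 0
R0 = Σ lx·mx = 1.652833… → 1.653

1.653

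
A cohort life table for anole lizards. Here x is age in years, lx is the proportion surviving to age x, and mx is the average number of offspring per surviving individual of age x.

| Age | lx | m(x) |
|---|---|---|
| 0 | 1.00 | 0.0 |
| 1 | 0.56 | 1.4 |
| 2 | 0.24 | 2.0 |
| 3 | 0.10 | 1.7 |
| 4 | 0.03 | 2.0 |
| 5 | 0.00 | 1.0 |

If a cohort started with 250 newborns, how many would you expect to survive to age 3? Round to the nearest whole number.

25

Expected survivors = N0 · l_3 = 250 × 0.10 = 25 → 25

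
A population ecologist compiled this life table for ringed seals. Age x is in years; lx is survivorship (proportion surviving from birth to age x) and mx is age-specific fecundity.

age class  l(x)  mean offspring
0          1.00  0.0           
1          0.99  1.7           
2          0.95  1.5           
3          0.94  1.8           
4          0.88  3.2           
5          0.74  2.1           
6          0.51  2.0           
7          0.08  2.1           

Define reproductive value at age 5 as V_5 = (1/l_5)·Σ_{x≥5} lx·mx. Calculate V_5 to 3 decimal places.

lx·mx for x ≥ 5: 1.554, 1.02, 0.168 → sum = 2.742
V_5 = 2.742 / l_5 = 2.742 / 0.74 = 3.705405… → 3.705

3.705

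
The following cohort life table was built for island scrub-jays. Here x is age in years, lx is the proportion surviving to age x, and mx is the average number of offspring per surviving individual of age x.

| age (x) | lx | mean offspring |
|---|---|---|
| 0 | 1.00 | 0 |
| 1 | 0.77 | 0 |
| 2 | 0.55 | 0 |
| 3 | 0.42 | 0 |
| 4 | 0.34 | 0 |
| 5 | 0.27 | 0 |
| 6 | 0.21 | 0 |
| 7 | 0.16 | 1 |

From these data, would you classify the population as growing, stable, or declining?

R0 = Σ lx·mx = 0 + 0 + 0 + 0 + 0 + 0 + 0 + 0.16 = 0.16
R0 < 1, so the population is declining.

declining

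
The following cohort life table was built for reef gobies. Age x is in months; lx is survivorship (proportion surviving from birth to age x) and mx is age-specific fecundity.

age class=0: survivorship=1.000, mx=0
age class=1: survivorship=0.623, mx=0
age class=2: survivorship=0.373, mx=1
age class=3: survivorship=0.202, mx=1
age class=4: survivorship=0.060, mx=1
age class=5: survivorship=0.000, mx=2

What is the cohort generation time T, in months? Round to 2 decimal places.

lx·mx: 0, 0, 0.373, 0.202, 0.06, 0 → R0 = 0.635
x·lx·mx: 0, 0, 0.746, 0.606, 0.24, 0 → Σ = 1.592
T = 1.592 / 0.635 = 2.507087… → 2.51

2.51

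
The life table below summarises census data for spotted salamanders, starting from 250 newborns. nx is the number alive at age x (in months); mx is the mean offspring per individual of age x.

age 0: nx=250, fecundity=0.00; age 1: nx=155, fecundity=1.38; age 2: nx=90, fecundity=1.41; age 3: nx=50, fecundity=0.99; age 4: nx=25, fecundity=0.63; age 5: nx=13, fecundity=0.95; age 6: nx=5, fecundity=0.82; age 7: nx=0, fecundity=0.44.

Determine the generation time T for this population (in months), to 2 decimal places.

lx = nx/n0 = nx/250: 1, 0.62, 0.36, 0.2, 0.1, 0.052, 0.02, 0
lx·mx: 0, 0.8556, 0.5076, 0.198, 0.063, 0.0494, 0.0164, 0 → R0 = 1.69
x·lx·mx: 0, 0.8556, 1.0152, 0.594, 0.252, 0.247, 0.0984, 0 → Σ = 3.0622
T = 3.0622 / 1.69 = 1.811953… → 1.81

1.81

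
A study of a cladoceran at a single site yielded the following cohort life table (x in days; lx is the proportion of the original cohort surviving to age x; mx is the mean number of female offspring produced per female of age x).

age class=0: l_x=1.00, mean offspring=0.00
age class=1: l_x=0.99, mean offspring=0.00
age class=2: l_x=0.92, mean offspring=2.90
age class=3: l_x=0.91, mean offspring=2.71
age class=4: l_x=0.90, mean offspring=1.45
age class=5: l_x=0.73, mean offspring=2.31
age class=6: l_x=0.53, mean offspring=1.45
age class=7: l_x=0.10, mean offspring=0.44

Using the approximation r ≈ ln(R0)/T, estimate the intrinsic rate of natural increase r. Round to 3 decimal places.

R0 = Σ lx·mx = 0 + 0 + 2.668 + 2.4661 + 1.305 + 1.6863 + 0.7685 + 0.044 = 8.9379
Σ x·lx·mx = 31.3048; T = 31.3048/8.9379 = 3.50248…
r ≈ ln(R0)/T = ln(8.9379)/3.50248… = 0.62536… → 0.625

0.625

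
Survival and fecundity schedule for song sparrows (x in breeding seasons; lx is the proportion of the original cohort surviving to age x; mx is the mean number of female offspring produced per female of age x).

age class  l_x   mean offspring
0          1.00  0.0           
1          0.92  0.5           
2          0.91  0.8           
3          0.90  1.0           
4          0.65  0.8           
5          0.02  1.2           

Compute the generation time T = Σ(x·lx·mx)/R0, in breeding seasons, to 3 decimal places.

2.590

lx·mx: 0, 0.46, 0.728, 0.9, 0.52, 0.024 → R0 = 2.632
x·lx·mx: 0, 0.46, 1.456, 2.7, 2.08, 0.12 → Σ = 6.816
T = 6.816 / 2.632 = 2.589666… → 2.590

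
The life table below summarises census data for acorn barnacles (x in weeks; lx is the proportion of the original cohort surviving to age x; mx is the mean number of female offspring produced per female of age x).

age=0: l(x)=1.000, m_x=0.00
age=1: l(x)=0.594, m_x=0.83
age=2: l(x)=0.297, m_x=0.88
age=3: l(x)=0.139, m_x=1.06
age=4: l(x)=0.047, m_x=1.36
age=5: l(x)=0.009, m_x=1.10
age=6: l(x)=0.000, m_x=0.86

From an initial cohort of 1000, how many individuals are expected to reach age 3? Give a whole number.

139

Expected survivors = N0 · l_3 = 1000 × 0.139 = 139 → 139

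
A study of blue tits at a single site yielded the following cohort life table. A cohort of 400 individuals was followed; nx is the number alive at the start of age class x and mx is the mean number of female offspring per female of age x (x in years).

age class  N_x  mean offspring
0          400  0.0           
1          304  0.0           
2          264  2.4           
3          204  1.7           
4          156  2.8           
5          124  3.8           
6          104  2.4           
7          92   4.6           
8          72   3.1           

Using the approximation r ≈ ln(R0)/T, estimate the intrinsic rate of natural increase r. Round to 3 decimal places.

lx = nx/n0 = nx/400: 1, 0.76, 0.66, 0.51, 0.39, 0.31, 0.26, 0.23, 0.18
R0 = Σ lx·mx = 0 + 0 + 1.584 + 0.867 + 1.092 + 1.178 + 0.624 + 1.058 + 0.558 = 6.961
Σ x·lx·mx = 31.641; T = 31.641/6.961 = 4.54547…
r ≈ ln(R0)/T = ln(6.961)/4.54547… = 0.42687… → 0.427

0.427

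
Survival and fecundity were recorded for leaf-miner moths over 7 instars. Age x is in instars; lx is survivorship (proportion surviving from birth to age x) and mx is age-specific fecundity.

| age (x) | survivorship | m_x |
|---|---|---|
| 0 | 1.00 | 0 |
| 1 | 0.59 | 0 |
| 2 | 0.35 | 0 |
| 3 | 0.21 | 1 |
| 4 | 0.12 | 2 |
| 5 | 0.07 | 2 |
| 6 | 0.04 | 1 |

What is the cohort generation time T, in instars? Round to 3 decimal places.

4.016

lx·mx: 0, 0, 0, 0.21, 0.24, 0.14, 0.04 → R0 = 0.63
x·lx·mx: 0, 0, 0, 0.63, 0.96, 0.7, 0.24 → Σ = 2.53
T = 2.53 / 0.63 = 4.015873… → 4.016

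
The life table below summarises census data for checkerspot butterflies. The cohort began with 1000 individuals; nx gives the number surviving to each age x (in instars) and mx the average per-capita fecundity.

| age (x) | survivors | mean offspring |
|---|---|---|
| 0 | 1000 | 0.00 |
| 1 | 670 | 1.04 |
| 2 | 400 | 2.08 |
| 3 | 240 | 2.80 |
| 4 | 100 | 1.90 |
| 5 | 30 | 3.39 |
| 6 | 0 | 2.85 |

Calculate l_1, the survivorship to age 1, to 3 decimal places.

0.670

l_1 = n_1/n_0 = 670/1000 = 0.67 → 0.670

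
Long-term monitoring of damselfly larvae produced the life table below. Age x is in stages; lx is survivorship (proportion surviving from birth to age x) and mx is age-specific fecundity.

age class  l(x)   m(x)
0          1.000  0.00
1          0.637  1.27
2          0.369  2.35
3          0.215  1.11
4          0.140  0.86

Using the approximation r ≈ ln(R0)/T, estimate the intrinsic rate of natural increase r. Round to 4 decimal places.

0.3866

R0 = Σ lx·mx = 0 + 0.80899 + 0.86715 + 0.23865 + 0.1204 = 2.03519
Σ x·lx·mx = 3.74084; T = 3.74084/2.03519 = 1.83808…
r ≈ ln(R0)/T = ln(2.03519)/1.83808… = 0.386593… → 0.3866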